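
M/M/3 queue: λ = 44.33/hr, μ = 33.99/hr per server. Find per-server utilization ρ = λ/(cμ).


ρ = λ/(cμ) = 44.33/(3·33.99) = 44.33/101.97 = 0.4347

Final: 0.4347


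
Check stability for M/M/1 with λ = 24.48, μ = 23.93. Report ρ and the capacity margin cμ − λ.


Total capacity cμ = 1·23.93 = 23.93/hr
ρ = λ/(cμ) = 24.48/23.93 = 1.0230
Stable ⇔ ρ < 1: NO
Spare capacity = cμ − λ = 23.93 − 24.48 = -0.55/hr

Final: ρ = 1.0230; unstable; margin = -0.55/hr


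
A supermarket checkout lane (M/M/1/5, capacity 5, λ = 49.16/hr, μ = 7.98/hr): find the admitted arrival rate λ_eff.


ρ = 6.1604; P_K = (1−ρ)ρ^5/(1−ρ^6) = 0.837688
λ_eff = λ(1 − P_K) = 49.16·(1 − 0.837688) = 49.16·0.162312 = 7.9792 /hr

Final: 7.9792 /hr


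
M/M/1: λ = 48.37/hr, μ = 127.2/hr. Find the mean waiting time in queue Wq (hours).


ρ = 48.37/127.2 = 0.3803
Wq = ρ/(μ−λ) = 0.3803/(127.2 − 48.37) = 0.3803/78.83 = 0.004824 hr

Final: 0.004824 hr


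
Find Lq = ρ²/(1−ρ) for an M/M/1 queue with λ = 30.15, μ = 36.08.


ρ = 30.15/36.08 = 0.8356
Lq = ρ²/(1−ρ) = 0.6983/0.1644 = 4.2487

Final: 4.2487


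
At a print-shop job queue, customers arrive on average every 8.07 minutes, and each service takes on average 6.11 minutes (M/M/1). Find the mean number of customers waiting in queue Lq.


λ = 60/8.07 = 7.4349 /hr
μ = 60/6.11 = 9.8200 /hr
ρ = λ/μ = 7.4349/9.8200 = 0.7571
Lq = ρ²/(1−ρ) = 0.5732/0.2429 = 2.3602

Final: 2.3602


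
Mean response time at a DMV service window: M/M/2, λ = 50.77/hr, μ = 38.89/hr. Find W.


a = 1.3055; ρ = 0.6527; P₀ = 0.210113
Lq = P₀·a^c·ρ/(c!(1−ρ)²) = 0.96914
Wq = Lq/λ = 0.96914/50.77 = 0.01909 hr
W = Wq + 1/μ = 0.01909 + 0.02571 = 0.04480 hr

Final: 0.04480 hr


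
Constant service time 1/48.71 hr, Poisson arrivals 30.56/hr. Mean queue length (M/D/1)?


ρ = 30.56/48.71 = 0.6274
M/D/1: Lq = ρ²/(2(1−ρ)) = 0.3936/(2·0.3726) = 0.52818

Final: 0.52818


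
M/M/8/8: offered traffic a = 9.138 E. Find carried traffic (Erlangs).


B(8,9.138) = 0.296220 (Erlang-B)
Carried load = a(1 − B) = 9.138·(1 − 0.296220) = 9.138·0.703780 = 6.4311 E

Final: 6.4311 Erlangs


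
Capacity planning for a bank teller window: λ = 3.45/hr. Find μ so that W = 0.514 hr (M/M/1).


W = 1/(μ−λ) ⇒ μ − λ = 1/W = 1/0.514 = 1.9455
μ = λ + 1/W = 3.45 + 1.9455 = 5.3955 per hr

Final: 5.3955 /hr


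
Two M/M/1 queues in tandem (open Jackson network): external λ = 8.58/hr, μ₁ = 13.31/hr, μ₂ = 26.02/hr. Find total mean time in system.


Each node sees arrival rate λ = 8.58/hr (tandem ⇒ throughput preserved).
W₁ = 1/(μ₁−λ) = 1/(13.31−8.58) = 0.21142 hr
W₂ = 1/(μ₂−λ) = 1/(26.02−8.58) = 0.05734 hr
W_total = W₁ + W₂ = 0.21142 + 0.05734 = 0.26876 hr

Final: 0.26876 hr


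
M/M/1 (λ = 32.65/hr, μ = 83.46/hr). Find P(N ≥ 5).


ρ = 32.65/83.46 = 0.3912
P(N ≥ n) = ρ^n = 0.3912^5 = 0.009163

Final: 0.009163


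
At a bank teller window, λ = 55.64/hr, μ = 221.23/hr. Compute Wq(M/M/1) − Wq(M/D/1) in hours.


ρ = 55.64/221.23 = 0.2515
Wq(M/M/1) = ρ/(μ−λ) = 0.2515/165.59 = 0.001519 hr
Wq(M/D/1) = ρ/(2(μ−λ)) = 0.0007594 hr
Savings = 0.001519 − 0.0007594 = 0.0007594 hr

Final: 0.0007594 hr


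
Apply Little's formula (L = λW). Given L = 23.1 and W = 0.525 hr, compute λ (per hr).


λ = L/W = 23.1/0.525 = 44.0000 /hr

Final: 44.0000 /hr


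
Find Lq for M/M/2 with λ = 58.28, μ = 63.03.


a = λ/μ = 0.9246; ρ = a/2 = 0.4623
P₀ = 0.367690
Lq = P₀·a^c·ρ / (c!·(1−ρ)²) = 0.367690·0.85496·0.4623/(2·0.28910)
= 0.25136

Final: 0.25136


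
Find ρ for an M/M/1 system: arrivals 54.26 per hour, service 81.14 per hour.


ρ = λ/μ = 54.26/81.14 = 0.6687

Final: 0.6687


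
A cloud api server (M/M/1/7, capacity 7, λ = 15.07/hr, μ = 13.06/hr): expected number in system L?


ρ = 15.07/13.06 = 1.1539
L = ρ[1 − (K+1)ρ^K + Kρ^(K+1)] / [(1−ρ)(1−ρ^(K+1))]
Numerator: 1.1539·(1 − 8·2.723896 + 7·3.143117) = 1.396979
Denominator: (-0.1539)·(-2.143117) = 0.329837
L = 1.396979/0.329837 = 4.2354

Final: 4.2354


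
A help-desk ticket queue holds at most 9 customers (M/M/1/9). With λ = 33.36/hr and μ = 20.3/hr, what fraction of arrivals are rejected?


ρ = λ/μ = 33.36/20.3 = 1.6433
P_K = (1−ρ)ρ^K/(1−ρ^(K+1)) = (-0.6433·87.411795)/(1 − 143.648151)
= -56.236357/-142.648151 = 0.394231

Final: 0.394231


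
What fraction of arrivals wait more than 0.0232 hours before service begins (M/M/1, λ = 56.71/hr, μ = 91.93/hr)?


ρ = 56.71/91.93 = 0.6169
P(Wq > t) = ρ·e^{−(μ−λ)t} = 0.6169·e^{−0.8171}
= 0.6169·0.441709 = 0.272483

Final: 0.272483


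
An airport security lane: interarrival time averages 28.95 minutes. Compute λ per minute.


λ = 1/(interarrival time) in consistent units.
1 minute = 1 min, so λ = 1/28.95 = 0.03454 per minute

Final: 0.03454 /min


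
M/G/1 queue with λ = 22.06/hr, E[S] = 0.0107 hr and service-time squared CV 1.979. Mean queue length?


ρ = λ·E[S] = 22.06·0.0107 = 0.2360
Lq = ρ²(1+C_s²)/(2(1−ρ)) = 0.05572·(1+1.979)/(2·0.7640)
= 0.05572·2.9790/1.5279 = 0.10863

Final: 0.10863


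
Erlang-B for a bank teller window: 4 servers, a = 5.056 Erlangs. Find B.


B(c,a) = (a^c/c!) / Σ_{k=0}^{c} a^k/k!
a^4/4! = 27.228080
Σ terms (k=0..4): 1.00000 + 5.05600 + 12.78157 + 21.54120 + 27.22808 = 67.606851
B = 27.228080/67.606851 = 0.402741

Final: 0.402741


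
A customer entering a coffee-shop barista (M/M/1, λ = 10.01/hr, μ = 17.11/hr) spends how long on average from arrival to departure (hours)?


W = 1/(μ−λ) = 1/(17.11 − 10.01) = 1/7.10 = 0.1408 hr

Final: 0.1408 hr


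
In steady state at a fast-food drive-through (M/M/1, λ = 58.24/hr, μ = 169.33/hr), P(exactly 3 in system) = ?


ρ = 58.24/169.33 = 0.3439
P_n = (1−ρ)·ρ^n = (1 − 0.3439)·0.3439^3 = 0.6561·0.040688 = 0.026693

Final: 0.026693


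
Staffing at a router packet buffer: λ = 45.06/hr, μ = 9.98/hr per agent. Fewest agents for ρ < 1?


Stability requires cμ > λ ⇔ c > λ/μ.
λ/μ = 45.06/9.98 = 4.5150
Minimum integer c = ⌊4.5150⌋ + 1 = 5
Check: 5·9.98 = 49.90 > 45.06, while 4·9.98 = 39.92 ≤ 45.06

Final: 5 servers


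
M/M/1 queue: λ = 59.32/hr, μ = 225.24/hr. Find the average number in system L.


ρ = λ/μ = 59.32/225.24 = 0.2634
L = ρ/(1−ρ) = 0.2634/(1 − 0.2634) = 0.2634/0.7366 = 0.3575

Final: 0.3575


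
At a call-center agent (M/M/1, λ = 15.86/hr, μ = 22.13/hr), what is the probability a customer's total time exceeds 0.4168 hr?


W ~ Exponential(μ−λ) for M/M/1.
μ − λ = 22.13 − 15.86 = 6.2700
P(W > t) = e^{−(μ−λ)t} = e^{−2.6133} = 0.073290

Final: 0.073290


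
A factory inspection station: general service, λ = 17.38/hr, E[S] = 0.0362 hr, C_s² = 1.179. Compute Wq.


ρ = λ·E[S] = 17.38·0.0362 = 0.6292
E[S²] = E[S]²(1+C_s²) = 0.0362²·(1+1.179) = 0.002855
Wq = λ·E[S²]/(2(1−ρ)) = 17.38·0.002855/(2·0.3708) = 0.06691 hr

Final: 0.06691 hr


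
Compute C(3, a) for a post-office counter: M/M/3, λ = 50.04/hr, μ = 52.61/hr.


a = λ/μ = 0.9511; ρ = a/3 = 0.3170
P₀ = 0.382631 (from M/M/c formula)
C(c,a) = [a^c/(c!(1−ρ))]·P₀ = [0.86049/(6·0.6830)]·0.382631
= 0.20999·0.382631 = 0.080350

Final: 0.080350


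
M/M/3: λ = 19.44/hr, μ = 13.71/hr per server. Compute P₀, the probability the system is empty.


a = λ/μ = 19.44/13.71 = 1.4179; ρ = a/c = 0.4726
Σ_{k=0}^{2} a^k/k! (terms k=0..2) = 1.00000 + 1.41794 + 1.00528 = 3.42322
Tail: a^3/(3!(1−ρ)) = 2.85086/(6·0.5274) = 0.90100
P₀ = 1/(3.42322 + 0.90100) = 1/4.32422 = 0.231255

Final: 0.231255


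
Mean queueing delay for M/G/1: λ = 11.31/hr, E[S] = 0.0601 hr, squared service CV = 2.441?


ρ = λ·E[S] = 11.31·0.0601 = 0.6797
E[S²] = E[S]²(1+C_s²) = 0.0601²·(1+2.441) = 0.012429
Wq = λ·E[S²]/(2(1−ρ)) = 11.31·0.012429/(2·0.3203) = 0.21946 hr

Final: 0.21946 hr


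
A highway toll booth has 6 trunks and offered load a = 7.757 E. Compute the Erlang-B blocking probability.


B(c,a) = (a^c/c!) / Σ_{k=0}^{c} a^k/k!
a^6/6! = 302.573056
Σ terms (k=0..6): 1.00000 + 7.75700 + 30.08552 + 77.79114 + 150.85646 + 234.03872 + 302.57306 = 804.101901
B = 302.573056/804.101901 = 0.376287

Final: 0.376287


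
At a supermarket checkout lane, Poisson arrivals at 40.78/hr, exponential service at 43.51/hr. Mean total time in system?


W = 1/(μ−λ) = 1/(43.51 − 40.78) = 1/2.73 = 0.3663 hr

Final: 0.3663 hr


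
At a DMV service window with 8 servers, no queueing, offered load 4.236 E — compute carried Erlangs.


B(8,4.236) = 0.038313 (Erlang-B)
Carried load = a(1 − B) = 4.236·(1 − 0.038313) = 4.236·0.961687 = 4.0737 E

Final: 4.0737 Erlangs


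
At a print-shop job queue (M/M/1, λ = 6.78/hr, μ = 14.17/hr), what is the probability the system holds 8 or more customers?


ρ = 6.78/14.17 = 0.4785
P(N ≥ n) = ρ^n = 0.4785^8 = 0.002747

Final: 0.002747


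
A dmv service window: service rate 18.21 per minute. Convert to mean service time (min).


Mean service time = 1/μ = 1/18.21 minute = 0.05491 minute
In minutes: 0.05491 × 1 = 0.05491 min

Final: 0.05491 min


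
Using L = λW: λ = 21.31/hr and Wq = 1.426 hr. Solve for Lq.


Lq = λWq = 21.31·1.426 = 30.3881

Final: 30.3881


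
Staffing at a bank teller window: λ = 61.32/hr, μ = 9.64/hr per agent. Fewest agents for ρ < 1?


Stability requires cμ > λ ⇔ c > λ/μ.
λ/μ = 61.32/9.64 = 6.3610
Minimum integer c = ⌊6.3610⌋ + 1 = 7
Check: 7·9.64 = 67.48 > 61.32, while 6·9.64 = 57.84 ≤ 61.32

Final: 7 servers


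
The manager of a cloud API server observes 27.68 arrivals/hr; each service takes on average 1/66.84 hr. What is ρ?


ρ = λ/μ = 27.68/66.84 = 0.4141

Final: 0.4141


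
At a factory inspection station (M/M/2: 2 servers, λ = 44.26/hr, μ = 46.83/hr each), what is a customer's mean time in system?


a = 0.9451; ρ = 0.4726; P₀ = 0.358179
Lq = P₀·a^c·ρ/(c!(1−ρ)²) = 0.27174
Wq = Lq/λ = 0.27174/44.26 = 0.006140 hr
W = Wq + 1/μ = 0.006140 + 0.02135 = 0.02749 hr

Final: 0.02749 hr


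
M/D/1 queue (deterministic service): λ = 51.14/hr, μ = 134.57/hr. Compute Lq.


ρ = 51.14/134.57 = 0.3800
M/D/1: Lq = ρ²/(2(1−ρ)) = 0.1444/(2·0.6200) = 0.11647

Final: 0.11647


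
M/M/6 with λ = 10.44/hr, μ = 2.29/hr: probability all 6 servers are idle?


a = λ/μ = 10.44/2.29 = 4.5590; ρ = a/c = 0.7598
Σ_{k=0}^{5} a^k/k! (terms k=0..5) = 1.00000 + 4.55895 + 10.39202 + 15.79224 + 17.99902 + 16.41133 = 66.15357
Tail: a^6/(6!(1−ρ)) = 8978.21700/(720·0.2402) = 51.91949
P₀ = 1/(66.15357 + 51.91949) = 1/118.07305 = 0.008469

Final: 0.008469


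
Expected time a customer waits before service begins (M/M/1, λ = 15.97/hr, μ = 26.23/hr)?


ρ = 15.97/26.23 = 0.6088
Wq = ρ/(μ−λ) = 0.6088/(26.23 − 15.97) = 0.6088/10.26 = 0.05934 hr

Final: 0.05934 hr


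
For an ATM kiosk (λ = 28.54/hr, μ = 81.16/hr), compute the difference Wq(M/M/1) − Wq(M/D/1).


ρ = 28.54/81.16 = 0.3517
Wq(M/M/1) = ρ/(μ−λ) = 0.3517/52.62 = 0.006683 hr
Wq(M/D/1) = ρ/(2(μ−λ)) = 0.003341 hr
Savings = 0.006683 − 0.003341 = 0.003341 hr

Final: 0.003341 hr


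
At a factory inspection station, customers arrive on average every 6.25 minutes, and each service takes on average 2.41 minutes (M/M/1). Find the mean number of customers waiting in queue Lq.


λ = 60/6.25 = 9.6000 /hr
μ = 60/2.41 = 24.8963 /hr
ρ = λ/μ = 9.6000/24.8963 = 0.3856
Lq = ρ²/(1−ρ) = 0.1487/0.6144 = 0.2420

Final: 0.2420


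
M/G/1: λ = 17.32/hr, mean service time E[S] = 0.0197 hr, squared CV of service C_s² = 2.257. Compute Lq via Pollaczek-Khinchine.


ρ = λ·E[S] = 17.32·0.0197 = 0.3412
Lq = ρ²(1+C_s²)/(2(1−ρ)) = 0.1164·(1+2.257)/(2·0.6588)
= 0.1164·3.2570/1.3176 = 0.28778

Final: 0.28778


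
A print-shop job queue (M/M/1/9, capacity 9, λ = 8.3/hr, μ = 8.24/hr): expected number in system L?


ρ = 8.3/8.24 = 1.0073
L = ρ[1 − (K+1)ρ^K + Kρ^(K+1)] / [(1−ρ)(1−ρ^(K+1))]
Numerator: 1.0073·(1 − 10·1.067476 + 9·1.075248) = 0.002498
Denominator: (-0.007282)·(-0.075248) = 0.0005479
L = 0.002498/0.0005479 = 4.5598

Final: 4.5598


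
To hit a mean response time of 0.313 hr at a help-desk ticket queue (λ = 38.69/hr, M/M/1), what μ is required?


W = 1/(μ−λ) ⇒ μ − λ = 1/W = 1/0.313 = 3.1949
μ = λ + 1/W = 38.69 + 3.1949 = 41.8849 per hr

Final: 41.8849 /hr


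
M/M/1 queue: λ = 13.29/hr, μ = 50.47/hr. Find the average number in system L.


ρ = λ/μ = 13.29/50.47 = 0.2633
L = ρ/(1−ρ) = 0.2633/(1 − 0.2633) = 0.2633/0.7367 = 0.3575

Final: 0.3575


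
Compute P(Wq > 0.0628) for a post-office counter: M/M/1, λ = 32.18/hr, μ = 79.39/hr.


ρ = 32.18/79.39 = 0.4053
P(Wq > t) = ρ·e^{−(μ−λ)t} = 0.4053·e^{−2.9648}
= 0.4053·0.051571 = 0.020904

Final: 0.020904


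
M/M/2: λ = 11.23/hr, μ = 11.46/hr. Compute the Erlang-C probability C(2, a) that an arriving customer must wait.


a = λ/μ = 0.9799; ρ = a/2 = 0.4900
P₀ = 0.342313 (from M/M/c formula)
C(c,a) = [a^c/(c!(1−ρ))]·P₀ = [0.96026/(2·0.5100)]·0.342313
= 0.94137·0.342313 = 0.322244

Final: 0.322244


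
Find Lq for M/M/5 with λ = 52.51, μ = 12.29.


a = λ/μ = 4.2726; ρ = a/5 = 0.8545
P₀ = 0.008141
Lq = P₀·a^c·ρ / (c!·(1−ρ)²) = 0.008141·1423.80554·0.8545/(120·0.02117)
= 3.89958

Final: 3.89958


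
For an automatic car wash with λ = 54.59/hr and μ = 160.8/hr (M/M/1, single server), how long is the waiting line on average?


ρ = 54.59/160.8 = 0.3395
Lq = ρ²/(1−ρ) = 0.1153/0.6605 = 0.1745

Final: 0.1745


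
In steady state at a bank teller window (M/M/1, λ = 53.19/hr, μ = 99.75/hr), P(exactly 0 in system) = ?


ρ = 53.19/99.75 = 0.5332
P_n = (1−ρ)·ρ^n = (1 − 0.5332)·0.5332^0 = 0.4668·1.000000 = 0.466767

Final: 0.466767


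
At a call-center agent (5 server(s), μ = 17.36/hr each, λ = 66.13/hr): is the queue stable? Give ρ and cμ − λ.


Total capacity cμ = 5·17.36 = 86.80/hr
ρ = λ/(cμ) = 66.13/86.80 = 0.7619
Stable ⇔ ρ < 1: YES
Spare capacity = cμ − λ = 86.80 − 66.13 = 20.67/hr

Final: ρ = 0.7619; stable; margin = 20.67/hr


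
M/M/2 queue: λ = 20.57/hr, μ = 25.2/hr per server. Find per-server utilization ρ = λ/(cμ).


ρ = λ/(cμ) = 20.57/(2·25.2) = 20.57/50.40 = 0.4081

Final: 0.4081


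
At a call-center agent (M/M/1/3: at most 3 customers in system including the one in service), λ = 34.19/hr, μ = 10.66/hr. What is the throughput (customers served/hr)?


ρ = 3.2073; P_K = (1−ρ)ρ^3/(1−ρ^4) = 0.694779
λ_eff = λ(1 − P_K) = 34.19·(1 − 0.694779) = 34.19·0.305221 = 10.4355 /hr

Final: 10.4355 /hr


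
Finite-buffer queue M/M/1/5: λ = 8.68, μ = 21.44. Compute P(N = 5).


ρ = λ/μ = 8.68/21.44 = 0.4049
P_K = (1−ρ)ρ^K/(1−ρ^(K+1)) = (0.5951·0.010876)/(1 − 0.004403)
= 0.006473/0.995597 = 0.006502

Final: 0.006502


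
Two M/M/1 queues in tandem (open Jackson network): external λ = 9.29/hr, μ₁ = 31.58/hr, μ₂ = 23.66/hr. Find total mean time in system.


Each node sees arrival rate λ = 9.29/hr (tandem ⇒ throughput preserved).
W₁ = 1/(μ₁−λ) = 1/(31.58−9.29) = 0.04486 hr
W₂ = 1/(μ₂−λ) = 1/(23.66−9.29) = 0.06959 hr
W_total = W₁ + W₂ = 0.04486 + 0.06959 = 0.11445 hr

Final: 0.11445 hr


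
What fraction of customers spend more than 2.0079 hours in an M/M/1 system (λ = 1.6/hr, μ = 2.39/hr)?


W ~ Exponential(μ−λ) for M/M/1.
μ − λ = 2.39 − 1.6 = 0.7900
P(W > t) = e^{−(μ−λ)t} = e^{−1.5862} = 0.204694

Final: 0.204694


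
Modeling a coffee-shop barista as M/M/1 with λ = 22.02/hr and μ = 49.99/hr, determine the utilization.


ρ = λ/μ = 22.02/49.99 = 0.4405

Final: 0.4405


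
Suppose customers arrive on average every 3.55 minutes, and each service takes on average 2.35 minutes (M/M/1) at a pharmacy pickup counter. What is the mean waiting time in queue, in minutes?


λ = 60/3.55 = 16.9014 /hr
μ = 60/2.35 = 25.5319 /hr
ρ = λ/μ = 16.9014/25.5319 = 0.6620
Wq = ρ/(μ−λ) = 0.6620/(25.5319−16.9014) = 0.07670 hr
In minutes: 0.07670·60 = 4.602 min

Final: 4.602 min


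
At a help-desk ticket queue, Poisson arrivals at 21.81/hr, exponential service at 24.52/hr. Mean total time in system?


W = 1/(μ−λ) = 1/(24.52 − 21.81) = 1/2.71 = 0.3690 hr

Final: 0.3690 hr


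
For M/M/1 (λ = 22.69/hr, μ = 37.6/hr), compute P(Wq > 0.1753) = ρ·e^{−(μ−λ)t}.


ρ = 22.69/37.6 = 0.6035
P(Wq > t) = ρ·e^{−(μ−λ)t} = 0.6035·e^{−2.6137}
= 0.6035·0.073261 = 0.044210

Final: 0.044210


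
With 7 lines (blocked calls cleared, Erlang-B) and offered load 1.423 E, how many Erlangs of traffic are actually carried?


B(7,1.423) = 0.0005650 (Erlang-B)
Carried load = a(1 − B) = 1.423·(1 − 0.0005650) = 1.423·0.999435 = 1.4222 E

Final: 1.4222 Erlangs


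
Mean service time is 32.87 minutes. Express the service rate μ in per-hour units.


μ = 1/(service time) in consistent units.
1 hour = 60 min, so μ = 60/32.87 = 1.8254 per hour

Final: 1.8254 /hr


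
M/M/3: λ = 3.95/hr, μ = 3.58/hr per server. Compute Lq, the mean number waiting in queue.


a = λ/μ = 1.1034; ρ = a/3 = 0.3678
P₀ = 0.326143
Lq = P₀·a^c·ρ / (c!·(1−ρ)²) = 0.326143·1.34320·0.3678/(6·0.39970)
= 0.06718

Final: 0.06718


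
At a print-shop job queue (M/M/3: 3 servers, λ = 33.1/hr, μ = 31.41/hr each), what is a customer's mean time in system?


a = 1.0538; ρ = 0.3513; P₀ = 0.343677
Lq = P₀·a^c·ρ/(c!(1−ρ)²) = 0.05595
Wq = Lq/λ = 0.05595/33.1 = 0.001690 hr
W = Wq + 1/μ = 0.001690 + 0.03184 = 0.03353 hr

Final: 0.03353 hr


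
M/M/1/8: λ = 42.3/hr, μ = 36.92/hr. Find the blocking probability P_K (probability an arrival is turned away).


ρ = λ/μ = 42.3/36.92 = 1.1457
P_K = (1−ρ)ρ^K/(1−ρ^(K+1)) = (-0.1457·2.969131)/(1 − 3.401795)
= -0.432663/-2.401795 = 0.180142

Final: 0.180142


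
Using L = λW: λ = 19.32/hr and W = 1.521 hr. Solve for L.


L = λW = 19.32·1.521 = 29.3857

Final: 29.3857


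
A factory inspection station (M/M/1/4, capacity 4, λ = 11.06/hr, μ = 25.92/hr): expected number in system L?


ρ = 11.06/25.92 = 0.4267
L = ρ[1 − (K+1)ρ^K + Kρ^(K+1)] / [(1−ρ)(1−ρ^(K+1))]
Numerator: 0.4267·(1 − 5·0.033150 + 4·0.014145) = 0.380115
Denominator: (0.5733)·(0.985855) = 0.565193
L = 0.380115/0.565193 = 0.6725

Final: 0.6725


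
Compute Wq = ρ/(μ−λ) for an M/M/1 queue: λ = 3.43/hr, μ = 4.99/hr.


ρ = 3.43/4.99 = 0.6874
Wq = ρ/(μ−λ) = 0.6874/(4.99 − 3.43) = 0.6874/1.56 = 0.4406 hr

Final: 0.4406 hr


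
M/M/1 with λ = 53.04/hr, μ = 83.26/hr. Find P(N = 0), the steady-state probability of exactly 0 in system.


ρ = 53.04/83.26 = 0.6370
P_n = (1−ρ)·ρ^n = (1 − 0.6370)·0.6370^0 = 0.3630·1.000000 = 0.362959

Final: 0.362959


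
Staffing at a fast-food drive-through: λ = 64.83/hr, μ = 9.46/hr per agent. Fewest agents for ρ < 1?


Stability requires cμ > λ ⇔ c > λ/μ.
λ/μ = 64.83/9.46 = 6.8531
Minimum integer c = ⌊6.8531⌋ + 1 = 7
Check: 7·9.46 = 66.22 > 64.83, while 6·9.46 = 56.76 ≤ 64.83

Final: 7 servers


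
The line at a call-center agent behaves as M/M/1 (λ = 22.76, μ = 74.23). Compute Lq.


ρ = 22.76/74.23 = 0.3066
Lq = ρ²/(1−ρ) = 0.09401/0.6934 = 0.1356

Final: 0.1356


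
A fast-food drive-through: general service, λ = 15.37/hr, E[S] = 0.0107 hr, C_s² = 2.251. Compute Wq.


ρ = λ·E[S] = 15.37·0.0107 = 0.1645
E[S²] = E[S]²(1+C_s²) = 0.0107²·(1+2.251) = 0.0003722
Wq = λ·E[S²]/(2(1−ρ)) = 15.37·0.0003722/(2·0.8355) = 0.003423 hr

Final: 0.003423 hr


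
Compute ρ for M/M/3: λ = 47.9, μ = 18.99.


ρ = λ/(cμ) = 47.9/(3·18.99) = 47.9/56.97 = 0.8408

Final: 0.8408


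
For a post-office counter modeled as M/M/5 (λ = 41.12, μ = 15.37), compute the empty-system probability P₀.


a = λ/μ = 41.12/15.37 = 2.6753; ρ = a/c = 0.5351
Σ_{k=0}^{4} a^k/k! (terms k=0..4) = 1.00000 + 2.67534 + 3.57873 + 3.19144 + 2.13455 = 12.58005
Tail: a^5/(5!(1−ρ)) = 137.05541/(120·0.4649) = 2.45655
P₀ = 1/(12.58005 + 2.45655) = 1/15.03660 = 0.066504

Final: 0.066504


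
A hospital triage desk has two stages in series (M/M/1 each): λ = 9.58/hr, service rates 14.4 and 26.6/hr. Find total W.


Each node sees arrival rate λ = 9.58/hr (tandem ⇒ throughput preserved).
W₁ = 1/(μ₁−λ) = 1/(14.4−9.58) = 0.20747 hr
W₂ = 1/(μ₂−λ) = 1/(26.6−9.58) = 0.05875 hr
W_total = W₁ + W₂ = 0.20747 + 0.05875 = 0.26622 hr

Final: 0.26622 hr


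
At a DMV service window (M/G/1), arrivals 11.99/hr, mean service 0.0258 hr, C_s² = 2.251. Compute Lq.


ρ = λ·E[S] = 11.99·0.0258 = 0.3093
Lq = ρ²(1+C_s²)/(2(1−ρ)) = 0.09569·(1+2.251)/(2·0.6907)
= 0.09569·3.2510/1.3813 = 0.22522

Final: 0.22522


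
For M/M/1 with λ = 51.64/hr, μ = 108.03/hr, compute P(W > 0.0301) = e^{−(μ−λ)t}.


W ~ Exponential(μ−λ) for M/M/1.
μ − λ = 108.03 − 51.64 = 56.3900
P(W > t) = e^{−(μ−λ)t} = e^{−1.6973} = 0.183170

Final: 0.183170


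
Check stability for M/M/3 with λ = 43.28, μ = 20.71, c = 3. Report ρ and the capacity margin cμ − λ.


Total capacity cμ = 3·20.71 = 62.13/hr
ρ = λ/(cμ) = 43.28/62.13 = 0.6966
Stable ⇔ ρ < 1: YES
Spare capacity = cμ − λ = 62.13 − 43.28 = 18.85/hr

Final: ρ = 0.6966; stable; margin = 18.85/hr


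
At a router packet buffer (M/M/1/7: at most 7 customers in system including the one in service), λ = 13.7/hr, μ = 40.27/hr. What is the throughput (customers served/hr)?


ρ = 0.3402; P_K = (1−ρ)ρ^7/(1−ρ^8) = 0.0003481
λ_eff = λ(1 − P_K) = 13.7·(1 − 0.0003481) = 13.7·0.999652 = 13.6952 /hr

Final: 13.6952 /hr


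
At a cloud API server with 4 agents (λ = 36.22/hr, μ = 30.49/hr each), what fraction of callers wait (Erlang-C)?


a = λ/μ = 1.1879; ρ = a/4 = 0.2970
P₀ = 0.303864 (from M/M/c formula)
C(c,a) = [a^c/(c!(1−ρ))]·P₀ = [1.99143/(24·0.7030)]·0.303864
= 0.11803·0.303864 = 0.035865

Final: 0.035865


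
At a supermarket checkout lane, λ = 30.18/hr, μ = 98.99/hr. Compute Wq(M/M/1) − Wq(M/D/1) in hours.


ρ = 30.18/98.99 = 0.3049
Wq(M/M/1) = ρ/(μ−λ) = 0.3049/68.81 = 0.004431 hr
Wq(M/D/1) = ρ/(2(μ−λ)) = 0.002215 hr
Savings = 0.004431 − 0.002215 = 0.002215 hr

Final: 0.002215 hr


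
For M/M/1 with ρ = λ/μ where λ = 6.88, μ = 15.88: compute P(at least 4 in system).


ρ = 6.88/15.88 = 0.4332
P(N ≥ n) = ρ^n = 0.4332^4 = 0.035233

Final: 0.035233


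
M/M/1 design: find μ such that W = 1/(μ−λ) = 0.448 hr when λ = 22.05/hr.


W = 1/(μ−λ) ⇒ μ − λ = 1/W = 1/0.448 = 2.2321
μ = λ + 1/W = 22.05 + 2.2321 = 24.2821 per hr

Final: 24.2821 /hr


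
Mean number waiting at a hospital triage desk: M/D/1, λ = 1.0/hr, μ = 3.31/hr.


ρ = 1.0/3.31 = 0.3021
M/D/1: Lq = ρ²/(2(1−ρ)) = 0.09127/(2·0.6979) = 0.06539

Final: 0.06539


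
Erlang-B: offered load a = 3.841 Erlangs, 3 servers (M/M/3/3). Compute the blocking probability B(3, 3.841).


B(c,a) = (a^c/c!) / Σ_{k=0}^{c} a^k/k!
a^3/3! = 9.444559
Σ terms (k=0..3): 1.00000 + 3.84100 + 7.37664 + 9.44456 = 21.662199
B = 9.444559/21.662199 = 0.435993

Final: 0.435993


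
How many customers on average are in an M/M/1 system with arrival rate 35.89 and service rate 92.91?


ρ = λ/μ = 35.89/92.91 = 0.3863
L = ρ/(1−ρ) = 0.3863/(1 − 0.3863) = 0.3863/0.6137 = 0.6294

Final: 0.6294


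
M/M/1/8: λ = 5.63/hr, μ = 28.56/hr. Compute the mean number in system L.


ρ = 5.63/28.56 = 0.1971
L = ρ[1 − (K+1)ρ^K + Kρ^(K+1)] / [(1−ρ)(1−ρ^(K+1))]
Numerator: 0.1971·(1 − 9·0.000002280 + 8·0.0000004495) = 0.197126
Denominator: (0.8029)·(1.000000) = 0.802871
L = 0.197126/0.802871 = 0.2455

Final: 0.2455


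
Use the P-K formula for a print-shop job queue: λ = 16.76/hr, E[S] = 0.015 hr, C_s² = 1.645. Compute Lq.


ρ = λ·E[S] = 16.76·0.015 = 0.2514
Lq = ρ²(1+C_s²)/(2(1−ρ)) = 0.06320·(1+1.645)/(2·0.7486)
= 0.06320·2.6450/1.4972 = 0.11165

Final: 0.11165


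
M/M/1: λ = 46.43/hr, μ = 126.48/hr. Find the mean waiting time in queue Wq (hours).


ρ = 46.43/126.48 = 0.3671
Wq = ρ/(μ−λ) = 0.3671/(126.48 − 46.43) = 0.3671/80.05 = 0.004586 hr

Final: 0.004586 hr


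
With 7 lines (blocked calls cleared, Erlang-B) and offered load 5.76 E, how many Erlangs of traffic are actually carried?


B(7,5.76) = 0.169417 (Erlang-B)
Carried load = a(1 − B) = 5.76·(1 − 0.169417) = 5.76·0.830583 = 4.7842 E

Final: 4.7842 Erlangs


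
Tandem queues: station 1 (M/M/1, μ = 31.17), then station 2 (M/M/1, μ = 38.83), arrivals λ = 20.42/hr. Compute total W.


Each node sees arrival rate λ = 20.42/hr (tandem ⇒ throughput preserved).
W₁ = 1/(μ₁−λ) = 1/(31.17−20.42) = 0.09302 hr
W₂ = 1/(μ₂−λ) = 1/(38.83−20.42) = 0.05432 hr
W_total = W₁ + W₂ = 0.09302 + 0.05432 = 0.14734 hr

Final: 0.14734 hr


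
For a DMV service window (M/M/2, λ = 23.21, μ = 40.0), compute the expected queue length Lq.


a = λ/μ = 0.5803; ρ = a/2 = 0.2901
P₀ = 0.550237
Lq = P₀·a^c·ρ / (c!·(1−ρ)²) = 0.550237·0.33669·0.2901/(2·0.50392)
= 0.05333

Final: 0.05333


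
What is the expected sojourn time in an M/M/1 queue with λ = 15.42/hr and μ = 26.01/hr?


W = 1/(μ−λ) = 1/(26.01 − 15.42) = 1/10.59 = 0.09443 hr

Final: 0.09443 hr


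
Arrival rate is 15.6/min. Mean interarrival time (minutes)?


Mean interarrival time = 1/λ = 1/15.6 minute = 0.06410 minute
In minutes: 0.06410 × 1 = 0.06410 min

Final: 0.06410 min


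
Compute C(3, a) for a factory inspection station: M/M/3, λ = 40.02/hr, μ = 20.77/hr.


a = λ/μ = 1.9268; ρ = a/3 = 0.6423
P₀ = 0.123213 (from M/M/c formula)
C(c,a) = [a^c/(c!(1−ρ))]·P₀ = [7.15355/(6·0.3577)]·0.123213
= 3.33287·0.123213 = 0.410654

Final: 0.410654


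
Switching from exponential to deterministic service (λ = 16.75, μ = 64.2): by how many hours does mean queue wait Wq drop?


ρ = 16.75/64.2 = 0.2609
Wq(M/M/1) = ρ/(μ−λ) = 0.2609/47.45 = 0.005498 hr
Wq(M/D/1) = ρ/(2(μ−λ)) = 0.002749 hr
Savings = 0.005498 − 0.002749 = 0.002749 hr

Final: 0.002749 hr


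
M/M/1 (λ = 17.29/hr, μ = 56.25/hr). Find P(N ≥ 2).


ρ = 17.29/56.25 = 0.3074
P(N ≥ n) = ρ^n = 0.3074^2 = 0.094481

Final: 0.094481


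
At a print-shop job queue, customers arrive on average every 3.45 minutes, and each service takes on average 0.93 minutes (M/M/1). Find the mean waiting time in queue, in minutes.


λ = 60/3.45 = 17.3913 /hr
μ = 60/0.93 = 64.5161 /hr
ρ = λ/μ = 17.3913/64.5161 = 0.2696
Wq = ρ/(μ−λ) = 0.2696/(64.5161−17.3913) = 0.005720 hr
In minutes: 0.005720·60 = 0.3432 min

Final: 0.3432 min


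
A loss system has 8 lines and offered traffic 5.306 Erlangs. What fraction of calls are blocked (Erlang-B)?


B(c,a) = (a^c/c!) / Σ_{k=0}^{c} a^k/k!
a^8/8! = 15.581793
Σ terms (k=0..8): 1.00000 + 5.30600 + 14.07682 + 24.89720 + 33.02613 + 35.04733 + 30.99353 + 23.49309 + 15.58179 = 183.421895
B = 15.581793/183.421895 = 0.084951

Final: 0.084951


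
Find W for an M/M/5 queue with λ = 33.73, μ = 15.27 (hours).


a = 2.2089; ρ = 0.4418; P₀ = 0.108438
Lq = P₀·a^c·ρ/(c!(1−ρ)²) = 0.06737
Wq = Lq/λ = 0.06737/33.73 = 0.001997 hr
W = Wq + 1/μ = 0.001997 + 0.06549 = 0.06749 hr

Final: 0.06749 hr


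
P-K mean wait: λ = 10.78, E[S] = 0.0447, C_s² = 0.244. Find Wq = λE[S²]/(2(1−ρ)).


ρ = λ·E[S] = 10.78·0.0447 = 0.4819
E[S²] = E[S]²(1+C_s²) = 0.0447²·(1+0.244) = 0.002486
Wq = λ·E[S²]/(2(1−ρ)) = 10.78·0.002486/(2·0.5181) = 0.02586 hr

Final: 0.02586 hr


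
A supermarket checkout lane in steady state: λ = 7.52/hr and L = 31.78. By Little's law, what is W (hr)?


W = L/λ = 31.78/7.52 = 4.2261 hr

Final: 4.2261 hr


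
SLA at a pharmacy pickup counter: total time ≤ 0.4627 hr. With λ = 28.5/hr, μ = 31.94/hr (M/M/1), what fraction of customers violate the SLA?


W ~ Exponential(μ−λ) for M/M/1.
μ − λ = 31.94 − 28.5 = 3.4400
P(W > t) = e^{−(μ−λ)t} = e^{−1.5917} = 0.203582

Final: 0.203582


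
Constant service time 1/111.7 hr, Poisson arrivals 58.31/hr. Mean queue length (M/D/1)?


ρ = 58.31/111.7 = 0.5220
M/D/1: Lq = ρ²/(2(1−ρ)) = 0.2725/(2·0.4780) = 0.28506

Final: 0.28506


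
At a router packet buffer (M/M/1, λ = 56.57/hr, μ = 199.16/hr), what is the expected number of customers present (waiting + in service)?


ρ = λ/μ = 56.57/199.16 = 0.2840
L = ρ/(1−ρ) = 0.2840/(1 − 0.2840) = 0.2840/0.7160 = 0.3967

Final: 0.3967


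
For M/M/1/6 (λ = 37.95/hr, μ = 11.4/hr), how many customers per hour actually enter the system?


ρ = 3.3289; P_K = (1−ρ)ρ^6/(1−ρ^7) = 0.699759
λ_eff = λ(1 − P_K) = 37.95·(1 − 0.699759) = 37.95·0.300241 = 11.3941 /hr

Final: 11.3941 /hr


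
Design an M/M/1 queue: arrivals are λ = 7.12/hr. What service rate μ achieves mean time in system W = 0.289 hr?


W = 1/(μ−λ) ⇒ μ − λ = 1/W = 1/0.289 = 3.4602
μ = λ + 1/W = 7.12 + 3.4602 = 10.5802 per hr

Final: 10.5802 /hr


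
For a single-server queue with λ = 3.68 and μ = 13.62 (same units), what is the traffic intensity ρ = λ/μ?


ρ = λ/μ = 3.68/13.62 = 0.2702

Final: 0.2702


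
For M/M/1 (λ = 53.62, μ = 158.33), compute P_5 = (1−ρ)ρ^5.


ρ = 53.62/158.33 = 0.3387
P_n = (1−ρ)·ρ^n = (1 − 0.3387)·0.3387^5 = 0.6613·0.004455 = 0.002946

Final: 0.002946


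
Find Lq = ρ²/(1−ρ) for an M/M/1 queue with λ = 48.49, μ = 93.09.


ρ = 48.49/93.09 = 0.5209
Lq = ρ²/(1−ρ) = 0.2713/0.4791 = 0.5663

Final: 0.5663


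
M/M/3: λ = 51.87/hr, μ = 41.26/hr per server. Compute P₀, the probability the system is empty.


a = λ/μ = 51.87/41.26 = 1.2571; ρ = a/c = 0.4190
Σ_{k=0}^{2} a^k/k! (terms k=0..2) = 1.00000 + 1.25715 + 0.79021 = 3.04736
Tail: a^3/(3!(1−ρ)) = 1.98683/(6·0.5810) = 0.56999
P₀ = 1/(3.04736 + 0.56999) = 1/3.61736 = 0.276445

Final: 0.276445


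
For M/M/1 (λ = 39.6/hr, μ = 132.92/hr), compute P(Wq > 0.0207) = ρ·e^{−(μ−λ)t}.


ρ = 39.6/132.92 = 0.2979
P(Wq > t) = ρ·e^{−(μ−λ)t} = 0.2979·e^{−1.9317}
= 0.2979·0.144898 = 0.043169

Final: 0.043169


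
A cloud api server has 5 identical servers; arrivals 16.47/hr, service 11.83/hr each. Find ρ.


ρ = λ/(cμ) = 16.47/(5·11.83) = 16.47/59.15 = 0.2784

Final: 0.2784


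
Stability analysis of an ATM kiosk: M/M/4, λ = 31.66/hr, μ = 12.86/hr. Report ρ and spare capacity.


Total capacity cμ = 4·12.86 = 51.44/hr
ρ = λ/(cμ) = 31.66/51.44 = 0.6155
Stable ⇔ ρ < 1: YES
Spare capacity = cμ − λ = 51.44 − 31.66 = 19.78/hr

Final: ρ = 0.6155; stable; margin = 19.78/hr


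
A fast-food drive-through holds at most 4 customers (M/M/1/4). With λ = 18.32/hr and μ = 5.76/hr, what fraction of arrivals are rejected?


ρ = λ/μ = 18.32/5.76 = 3.1806
P_K = (1−ρ)ρ^K/(1−ρ^(K+1)) = (-2.1806·102.332113)/(1 − 325.472972)
= -223.140858/-324.472972 = 0.687702

Final: 0.687702


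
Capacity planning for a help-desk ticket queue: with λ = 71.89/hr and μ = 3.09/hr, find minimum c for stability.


Stability requires cμ > λ ⇔ c > λ/μ.
λ/μ = 71.89/3.09 = 23.2654
Minimum integer c = ⌊23.2654⌋ + 1 = 24
Check: 24·3.09 = 74.16 > 71.89, while 23·3.09 = 71.07 ≤ 71.89

Final: 24 servers


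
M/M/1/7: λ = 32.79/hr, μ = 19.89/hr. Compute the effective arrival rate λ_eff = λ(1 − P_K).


ρ = 1.6486; P_K = (1−ρ)ρ^7/(1−ρ^8) = 0.400758
λ_eff = λ(1 − P_K) = 32.79·(1 − 0.400758) = 32.79·0.599242 = 19.6491 /hr

Final: 19.6491 /hr


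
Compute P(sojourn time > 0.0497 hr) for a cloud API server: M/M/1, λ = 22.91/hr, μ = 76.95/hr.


W ~ Exponential(μ−λ) for M/M/1.
μ − λ = 76.95 − 22.91 = 54.0400
P(W > t) = e^{−(μ−λ)t} = e^{−2.6858} = 0.068167

Final: 0.068167


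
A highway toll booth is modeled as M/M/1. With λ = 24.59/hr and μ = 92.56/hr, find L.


ρ = λ/μ = 24.59/92.56 = 0.2657
L = ρ/(1−ρ) = 0.2657/(1 − 0.2657) = 0.2657/0.7343 = 0.3618

Final: 0.3618


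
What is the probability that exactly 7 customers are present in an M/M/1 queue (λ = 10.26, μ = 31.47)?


ρ = 10.26/31.47 = 0.3260
P_n = (1−ρ)·ρ^n = (1 − 0.3260)·0.3260^7 = 0.6740·0.0003915 = 0.0002639

Final: 0.0002639


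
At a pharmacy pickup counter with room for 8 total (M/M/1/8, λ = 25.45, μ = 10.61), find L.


ρ = 25.45/10.61 = 2.3987
L = ρ[1 − (K+1)ρ^K + Kρ^(K+1)] / [(1−ρ)(1−ρ^(K+1))]
Numerator: 2.3987·(1 − 9·1095.920932 + 8·2628.764159) = 26788.043663
Denominator: (-1.3987)·(-2627.764159) = 3675.402462
L = 26788.043663/3675.402462 = 7.2885

Final: 7.2885


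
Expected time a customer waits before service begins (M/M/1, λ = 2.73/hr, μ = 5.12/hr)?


ρ = 2.73/5.12 = 0.5332
Wq = ρ/(μ−λ) = 0.5332/(5.12 − 2.73) = 0.5332/2.39 = 0.2231 hr

Final: 0.2231 hr


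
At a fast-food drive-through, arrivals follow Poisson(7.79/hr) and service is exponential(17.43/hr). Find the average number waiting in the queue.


ρ = 7.79/17.43 = 0.4469
Lq = ρ²/(1−ρ) = 0.1997/0.5531 = 0.3612

Final: 0.3612


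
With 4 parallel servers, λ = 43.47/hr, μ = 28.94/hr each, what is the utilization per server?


ρ = λ/(cμ) = 43.47/(4·28.94) = 43.47/115.76 = 0.3755

Final: 0.3755


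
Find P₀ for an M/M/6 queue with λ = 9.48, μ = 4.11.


a = λ/μ = 9.48/4.11 = 2.3066; ρ = a/c = 0.3844
Σ_{k=0}^{5} a^k/k! (terms k=0..5) = 1.00000 + 2.30657 + 2.66013 + 2.04526 + 1.17938 + 0.54407 = 9.73541
Tail: a^6/(6!(1−ρ)) = 150.59103/(720·0.6156) = 0.33977
P₀ = 1/(9.73541 + 0.33977) = 1/10.07518 = 0.099254

Final: 0.099254


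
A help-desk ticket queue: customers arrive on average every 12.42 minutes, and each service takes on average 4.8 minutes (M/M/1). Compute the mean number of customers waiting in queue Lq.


λ = 60/12.42 = 4.8309 /hr
μ = 60/4.8 = 12.5000 /hr
ρ = λ/μ = 4.8309/12.5000 = 0.3865
Lq = ρ²/(1−ρ) = 0.1494/0.6135 = 0.2434

Final: 0.2434


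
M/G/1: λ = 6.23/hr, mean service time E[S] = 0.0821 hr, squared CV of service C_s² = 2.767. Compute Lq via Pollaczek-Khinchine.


ρ = λ·E[S] = 6.23·0.0821 = 0.5115
Lq = ρ²(1+C_s²)/(2(1−ρ)) = 0.2616·(1+2.767)/(2·0.4885)
= 0.2616·3.7670/0.9770 = 1.00867

Final: 1.00867


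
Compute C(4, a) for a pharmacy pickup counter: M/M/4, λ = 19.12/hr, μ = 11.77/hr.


a = λ/μ = 1.6245; ρ = a/4 = 0.4061
P₀ = 0.194289 (from M/M/c formula)
C(c,a) = [a^c/(c!(1−ρ))]·P₀ = [6.96379/(24·0.5939)]·0.194289
= 0.48858·0.194289 = 0.094925

Final: 0.094925


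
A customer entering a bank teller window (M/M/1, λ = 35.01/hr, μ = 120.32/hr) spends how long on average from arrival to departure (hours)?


W = 1/(μ−λ) = 1/(120.32 − 35.01) = 1/85.31 = 0.01172 hr

Final: 0.01172 hr


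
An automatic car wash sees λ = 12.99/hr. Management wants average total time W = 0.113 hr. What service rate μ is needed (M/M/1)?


W = 1/(μ−λ) ⇒ μ − λ = 1/W = 1/0.113 = 8.8496
μ = λ + 1/W = 12.99 + 8.8496 = 21.8396 per hr

Final: 21.8396 /hr


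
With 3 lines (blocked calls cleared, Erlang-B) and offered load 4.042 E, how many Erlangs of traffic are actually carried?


B(3,4.042) = 0.454481 (Erlang-B)
Carried load = a(1 − B) = 4.042·(1 − 0.454481) = 4.042·0.545519 = 2.2050 E

Final: 2.2050 Erlangs


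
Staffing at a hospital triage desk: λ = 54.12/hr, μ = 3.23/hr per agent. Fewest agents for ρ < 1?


Stability requires cμ > λ ⇔ c > λ/μ.
λ/μ = 54.12/3.23 = 16.7554
Minimum integer c = ⌊16.7554⌋ + 1 = 17
Check: 17·3.23 = 54.91 > 54.12, while 16·3.23 = 51.68 ≤ 54.12

Final: 17 servers


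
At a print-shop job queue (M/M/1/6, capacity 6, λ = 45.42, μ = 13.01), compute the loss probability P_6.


ρ = λ/μ = 45.42/13.01 = 3.4912
P_K = (1−ρ)ρ^K/(1−ρ^(K+1)) = (-2.4912·1810.585341)/(1 − 6321.044289)
= -4510.458948/-6320.044289 = 0.713675

Final: 0.713675


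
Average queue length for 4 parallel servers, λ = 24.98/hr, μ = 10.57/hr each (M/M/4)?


a = λ/μ = 2.3633; ρ = a/4 = 0.5908
P₀ = 0.086713
Lq = P₀·a^c·ρ / (c!·(1−ρ)²) = 0.086713·31.19391·0.5908/(24·0.16743)
= 0.39772

Final: 0.39772


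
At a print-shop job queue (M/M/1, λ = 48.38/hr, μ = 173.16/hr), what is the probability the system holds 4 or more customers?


ρ = 48.38/173.16 = 0.2794
P(N ≥ n) = ρ^n = 0.2794^4 = 0.006094

Final: 0.006094


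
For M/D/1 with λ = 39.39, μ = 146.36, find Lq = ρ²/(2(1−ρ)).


ρ = 39.39/146.36 = 0.2691
M/D/1: Lq = ρ²/(2(1−ρ)) = 0.07243/(2·0.7309) = 0.04955

Final: 0.04955


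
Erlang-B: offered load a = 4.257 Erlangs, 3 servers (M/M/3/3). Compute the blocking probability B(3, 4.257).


B(c,a) = (a^c/c!) / Σ_{k=0}^{c} a^k/k!
a^3/3! = 12.857594
Σ terms (k=0..3): 1.00000 + 4.25700 + 9.06102 + 12.85759 = 27.175618
B = 12.857594/27.175618 = 0.473130

Final: 0.473130


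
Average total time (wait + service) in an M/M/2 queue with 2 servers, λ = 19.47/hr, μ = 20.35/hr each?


a = 0.9568; ρ = 0.4784; P₀ = 0.352834
Lq = P₀·a^c·ρ/(c!(1−ρ)²) = 0.28392
Wq = Lq/λ = 0.28392/19.47 = 0.01458 hr
W = Wq + 1/μ = 0.01458 + 0.04914 = 0.06372 hr

Final: 0.06372 hr


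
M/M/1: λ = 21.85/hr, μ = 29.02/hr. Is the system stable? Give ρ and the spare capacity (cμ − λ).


Total capacity cμ = 1·29.02 = 29.02/hr
ρ = λ/(cμ) = 21.85/29.02 = 0.7529
Stable ⇔ ρ < 1: YES
Spare capacity = cμ − λ = 29.02 − 21.85 = 7.17/hr

Final: ρ = 0.7529; stable; margin = 7.17/hr


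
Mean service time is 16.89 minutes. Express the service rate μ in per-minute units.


μ = 1/(service time) in consistent units.
1 minute = 1 min, so μ = 1/16.89 = 0.05921 per minute

Final: 0.05921 /min


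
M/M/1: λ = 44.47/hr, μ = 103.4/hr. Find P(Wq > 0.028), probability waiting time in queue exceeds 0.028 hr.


ρ = 44.47/103.4 = 0.4301
P(Wq > t) = ρ·e^{−(μ−λ)t} = 0.4301·e^{−1.6500}
= 0.4301·0.192042 = 0.082593

Final: 0.082593


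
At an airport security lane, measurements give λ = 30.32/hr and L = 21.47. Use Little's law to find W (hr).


W = L/λ = 21.47/30.32 = 0.7081 hr

Final: 0.7081 hr


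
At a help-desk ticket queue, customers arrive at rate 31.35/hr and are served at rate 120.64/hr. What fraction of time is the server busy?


ρ = λ/μ = 31.35/120.64 = 0.2599

Final: 0.2599


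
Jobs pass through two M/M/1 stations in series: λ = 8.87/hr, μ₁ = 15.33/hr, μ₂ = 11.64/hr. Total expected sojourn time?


Each node sees arrival rate λ = 8.87/hr (tandem ⇒ throughput preserved).
W₁ = 1/(μ₁−λ) = 1/(15.33−8.87) = 0.15480 hr
W₂ = 1/(μ₂−λ) = 1/(11.64−8.87) = 0.36101 hr
W_total = W₁ + W₂ = 0.15480 + 0.36101 = 0.51581 hr

Final: 0.51581 hr


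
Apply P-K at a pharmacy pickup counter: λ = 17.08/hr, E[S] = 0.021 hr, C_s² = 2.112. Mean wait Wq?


ρ = λ·E[S] = 17.08·0.021 = 0.3587
E[S²] = E[S]²(1+C_s²) = 0.021²·(1+2.112) = 0.001372
Wq = λ·E[S²]/(2(1−ρ)) = 17.08·0.001372/(2·0.6413) = 0.01828 hr

Final: 0.01828 hr


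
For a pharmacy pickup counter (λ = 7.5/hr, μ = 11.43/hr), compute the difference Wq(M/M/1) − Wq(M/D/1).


ρ = 7.5/11.43 = 0.6562
Wq(M/M/1) = ρ/(μ−λ) = 0.6562/3.93 = 0.16696 hr
Wq(M/D/1) = ρ/(2(μ−λ)) = 0.08348 hr
Savings = 0.16696 − 0.08348 = 0.08348 hr

Final: 0.08348 hr


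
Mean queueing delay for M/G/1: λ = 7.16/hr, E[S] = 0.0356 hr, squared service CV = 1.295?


ρ = λ·E[S] = 7.16·0.0356 = 0.2549
E[S²] = E[S]²(1+C_s²) = 0.0356²·(1+1.295) = 0.002909
Wq = λ·E[S²]/(2(1−ρ)) = 7.16·0.002909/(2·0.7451) = 0.01397 hr

Final: 0.01397 hr
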